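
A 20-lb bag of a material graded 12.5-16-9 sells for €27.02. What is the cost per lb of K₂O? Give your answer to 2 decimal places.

€15.01 per lb K₂O

K₂O in bag = 20 × 9% = 1.8 lb.
Cost per lb K₂O = €27.02 / 1.8 = €15.0111.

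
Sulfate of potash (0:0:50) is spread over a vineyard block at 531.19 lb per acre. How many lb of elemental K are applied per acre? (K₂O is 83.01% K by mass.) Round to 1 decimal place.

220.5 lb K per acre

K₂O per acre = 531.19 × 50% = 265.595 lb.
Elemental K = 265.595 × 0.8301 = 220.47 lb per acre.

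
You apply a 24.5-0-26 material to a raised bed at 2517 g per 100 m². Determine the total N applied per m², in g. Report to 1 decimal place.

6.2 g N per sq m

nitrogen per 100 m² = 2517 × 24.5% = 616.665 g.
Convert to per m²: 616.665 × 0.01 = 6.16665 g.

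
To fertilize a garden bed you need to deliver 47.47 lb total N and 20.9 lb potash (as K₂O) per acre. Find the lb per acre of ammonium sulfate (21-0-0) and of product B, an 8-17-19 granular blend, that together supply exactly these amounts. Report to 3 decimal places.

184.143 lb ammonium sulfate, 110.000 lb product B

Per-acre balance (a = ammonium sulfate, b = product B):
N: 0.21·a + 0.08·b = 47.47
K₂O: 0·a + 0.19·b = 20.9
Solving simultaneously: a = 184.1429, b = 110.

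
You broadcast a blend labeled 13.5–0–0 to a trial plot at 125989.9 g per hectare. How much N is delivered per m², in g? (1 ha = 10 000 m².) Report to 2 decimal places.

nitrogen per hectare = 125989.9 × 13.5% = 17008.6 g.
Convert to per m²: 17008.6 × 0.0001 = 1.70086 g.

1.70 g N per sq m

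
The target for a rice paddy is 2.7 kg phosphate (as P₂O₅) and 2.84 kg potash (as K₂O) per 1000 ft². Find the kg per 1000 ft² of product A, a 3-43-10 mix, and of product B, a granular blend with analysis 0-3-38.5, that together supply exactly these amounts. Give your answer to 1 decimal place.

Per-1000 ft² balance (a = product A, b = product B):
P₂O₅: 0.43·a + 0.03·b = 2.7
K₂O: 0.1·a + 0.385·b = 2.84
Eliminate a: (row1) − 0.43/0.1·(row2) → -1.6255·b = -9.512, so b = 5.85174.
Back-substitute: a = (2.7 − 0.03·5.85174) / 0.43 = 5.87081.

5.9 kg product A, 5.9 kg product B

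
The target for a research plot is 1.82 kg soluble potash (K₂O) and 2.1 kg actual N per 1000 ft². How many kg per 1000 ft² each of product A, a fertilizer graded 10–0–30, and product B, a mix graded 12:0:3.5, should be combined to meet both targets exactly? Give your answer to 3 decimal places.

4.458 kg product A, 13.785 kg product B

Per-1000 ft² balance (a = product A, b = product B):
K₂O: 0.3·a + 0.035·b = 1.82
N: 0.1·a + 0.12·b = 2.1
Solving simultaneously: a = 4.45846, b = 13.7846.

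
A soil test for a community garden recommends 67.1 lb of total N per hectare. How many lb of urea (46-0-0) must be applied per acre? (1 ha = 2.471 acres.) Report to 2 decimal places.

59.03 lb of product per acre

Product per hectare = 67.1 / 46% = 145.87 lb.
Convert to per acre: 145.87 × 0.404694 = 59.0326 lb.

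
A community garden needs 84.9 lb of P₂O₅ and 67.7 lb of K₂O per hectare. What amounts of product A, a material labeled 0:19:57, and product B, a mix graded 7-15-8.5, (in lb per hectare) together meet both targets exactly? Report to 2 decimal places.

Let a = lb of product A, b = lb of product B (per hectare).
P₂O₅: 0.19·a + 0.15·b = 84.9
K₂O: 0.57·a + 0.085·b = 67.7
Eliminate b: (row1) − 0.15/0.085·(row2) → -0.815882·a = -34.5706, so a = 42.372.
Then b = (67.7 − 0.57·42.372) / 0.085 = 512.329.

42.37 lb product A, 512.33 lb product B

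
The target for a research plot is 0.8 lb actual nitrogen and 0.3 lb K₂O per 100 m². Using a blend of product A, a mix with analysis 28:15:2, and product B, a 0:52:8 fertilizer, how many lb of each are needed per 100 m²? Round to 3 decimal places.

2.857 lb product A, 3.036 lb product B

Per-100 m² balance (a = product A, b = product B):
N: 0.28·a + 0·b = 0.8
K₂O: 0.02·a + 0.08·b = 0.3
Eliminate b: (row1) − 0/0.08·(row2) → 0.28·a = 0.8, so a = 2.85714.
Then b = (0.3 − 0.02·2.85714) / 0.08 = 3.03571.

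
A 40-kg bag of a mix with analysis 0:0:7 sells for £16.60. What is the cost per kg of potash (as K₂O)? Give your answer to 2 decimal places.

£5.93 per kg K₂O

K₂O in bag = 40 × 7% = 2.8 kg.
Cost per kg K₂O = £16.60 / 2.8 = £5.9286.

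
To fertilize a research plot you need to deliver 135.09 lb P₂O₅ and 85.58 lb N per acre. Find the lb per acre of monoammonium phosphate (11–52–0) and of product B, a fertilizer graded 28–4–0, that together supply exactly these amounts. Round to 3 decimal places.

Per-acre balance (a = monoammonium phosphate, b = product B):
P₂O₅: 0.52·a + 0.04·b = 135.09
N: 0.11·a + 0.28·b = 85.58
Solving simultaneously: a = 243.6402, b = 209.9271.

243.640 lb monoammonium phosphate, 209.927 lb product B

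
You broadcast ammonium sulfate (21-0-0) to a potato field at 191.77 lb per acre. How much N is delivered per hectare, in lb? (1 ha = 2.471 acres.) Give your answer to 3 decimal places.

99.511 lb N per hectare

nitrogen per acre = 191.77 × 21% = 40.2717 lb.
Convert to per hectare: 40.2717 × 2.471 = 99.5114 lb.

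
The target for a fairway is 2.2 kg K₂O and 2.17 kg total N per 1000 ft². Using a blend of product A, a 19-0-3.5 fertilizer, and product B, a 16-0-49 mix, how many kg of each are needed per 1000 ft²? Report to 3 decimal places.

Let a = kg of product A, b = kg of product B (per 1000 ft²).
K₂O: 0.035·a + 0.49·b = 2.2
N: 0.19·a + 0.16·b = 2.17
Solving simultaneously: a = 8.12914, b = 3.90914.

8.129 kg product A, 3.909 kg product B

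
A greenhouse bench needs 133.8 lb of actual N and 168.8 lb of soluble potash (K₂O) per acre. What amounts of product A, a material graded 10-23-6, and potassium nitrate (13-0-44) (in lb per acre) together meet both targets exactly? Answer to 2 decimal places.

1020.11 lb product A, 244.53 lb potassium nitrate

Per-acre balance (a = product A, b = potassium nitrate):
N: 0.1·a + 0.13·b = 133.8
K₂O: 0.06·a + 0.44·b = 168.8
Solving simultaneously: a = 1020.1105, b = 244.5304.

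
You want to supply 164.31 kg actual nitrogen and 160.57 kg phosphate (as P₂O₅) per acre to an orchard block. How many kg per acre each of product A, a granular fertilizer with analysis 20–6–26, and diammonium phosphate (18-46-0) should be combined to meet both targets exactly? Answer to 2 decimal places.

574.88 kg product A, 274.08 kg diammonium phosphate

Per-acre balance (a = product A, b = diammonium phosphate):
N: 0.2·a + 0.18·b = 164.31
P₂O₅: 0.06·a + 0.46·b = 160.57
Eliminate b: (row1) − 0.18/0.46·(row2) → 0.176522·a = 101.478, so a = 574.877.
Then b = (160.57 − 0.06·574.877) / 0.46 = 274.081.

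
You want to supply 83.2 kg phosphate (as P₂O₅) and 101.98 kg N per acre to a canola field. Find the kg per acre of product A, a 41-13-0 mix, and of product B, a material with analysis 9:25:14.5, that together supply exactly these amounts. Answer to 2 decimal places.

Let a = kg of product A, b = kg of product B (per acre).
P₂O₅: 0.13·a + 0.25·b = 83.2
N: 0.41·a + 0.09·b = 101.98
Eliminate a: (row1) − 0.13/0.41·(row2) → 0.221463·b = 50.8649, so b = 229.676.
Back-substitute: a = (83.2 − 0.25·229.676) / 0.13 = 198.31498.

198.31 kg product A, 229.68 kg product B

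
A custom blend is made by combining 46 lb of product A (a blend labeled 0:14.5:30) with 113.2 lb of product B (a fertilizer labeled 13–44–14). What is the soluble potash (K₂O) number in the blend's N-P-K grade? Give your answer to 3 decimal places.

18.623% K₂O

Total mass = 46 + 113.2 = 159.2 lb.
K₂O mass = 30%×46 + 14%×113.2 = 29.648 lb.
% K₂O = 29.648 / 159.2 = 18.6231%.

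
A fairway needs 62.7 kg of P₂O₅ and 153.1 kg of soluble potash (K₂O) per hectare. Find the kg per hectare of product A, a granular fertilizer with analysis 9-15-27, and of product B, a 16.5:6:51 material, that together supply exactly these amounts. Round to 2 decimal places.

377.96 kg product A, 100.10 kg product B

Per-hectare balance (a = product A, b = product B):
P₂O₅: 0.15·a + 0.06·b = 62.7
K₂O: 0.27·a + 0.51·b = 153.1
Eliminate b: (row1) − 0.06/0.51·(row2) → 0.118235·a = 44.6882, so a = 377.9602.
Then b = (153.1 − 0.27·377.9602) / 0.51 = 100.0995.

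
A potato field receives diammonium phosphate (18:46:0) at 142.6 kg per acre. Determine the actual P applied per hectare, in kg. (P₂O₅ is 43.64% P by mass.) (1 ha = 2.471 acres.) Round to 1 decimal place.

P₂O₅ per acre = 142.6 × 46% = 65.596 kg.
Elemental P = 65.596 × 0.4364 = 28.6261 kg per acre.
Convert to per hectare: 28.6261 × 2.471 = 70.7351 kg.

70.7 kg P per hectare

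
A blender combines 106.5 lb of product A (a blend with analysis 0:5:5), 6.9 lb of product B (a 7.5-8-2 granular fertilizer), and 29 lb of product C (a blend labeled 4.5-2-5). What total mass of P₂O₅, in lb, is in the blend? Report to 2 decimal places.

P₂O₅ mass = 5%×106.5 + 8%×6.9 + 2%×29 = 6.457 lb.

6.46 lb P₂O₅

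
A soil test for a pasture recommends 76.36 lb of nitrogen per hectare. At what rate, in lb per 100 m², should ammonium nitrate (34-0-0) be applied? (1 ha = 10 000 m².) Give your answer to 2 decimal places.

2.25 lb of product per hundred sq m

Product per hectare = 76.36 / 34% = 224.588 lb.
Convert to per 100 m²: 224.588 × 0.01 = 2.24588 lb.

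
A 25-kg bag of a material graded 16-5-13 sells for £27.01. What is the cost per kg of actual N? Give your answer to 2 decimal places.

N in bag = 25 × 16% = 4 kg.
Cost per kg N = £27.01 / 4 = £6.7525.

£6.75 per kg N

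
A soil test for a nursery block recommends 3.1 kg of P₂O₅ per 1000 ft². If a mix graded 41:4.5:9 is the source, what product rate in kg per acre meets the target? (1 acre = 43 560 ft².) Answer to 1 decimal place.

3000.8 kg of product per acre

Product per 1000 ft² = 3.1 / 4.5% = 68.8889 kg.
Convert to per acre: 68.8889 × 43.56 = 3000.8 kg.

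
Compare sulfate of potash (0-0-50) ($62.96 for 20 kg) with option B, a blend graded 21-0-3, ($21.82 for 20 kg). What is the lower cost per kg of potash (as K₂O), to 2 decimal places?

$6.30 per kg K₂O (sulfate of potash)

sulfate of potash: K₂O per bag = 20 × 50% = 10 kg; cost = 62.96 / 10 = $6.2960/kg K₂O.
option B: K₂O per bag = 20 × 3% = 0.6 kg; cost = 21.82 / 0.6 = $36.3667/kg K₂O.
sulfate of potash is cheaper.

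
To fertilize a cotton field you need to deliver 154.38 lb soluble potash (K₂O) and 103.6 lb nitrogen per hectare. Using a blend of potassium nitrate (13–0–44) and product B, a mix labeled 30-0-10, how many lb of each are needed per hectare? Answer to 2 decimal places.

With a, b = lb per hectare of potassium nitrate and product B:
K₂O: 0.44·a + 0.1·b = 154.38
N: 0.13·a + 0.3·b = 103.6
Eliminate a: (row1) − 0.44/0.13·(row2) → -0.915385·b = -196.266, so b = 214.408.
Back-substitute: a = (154.38 − 0.1·214.408) / 0.44 = 302.134.

302.13 lb potassium nitrate, 214.41 lb product B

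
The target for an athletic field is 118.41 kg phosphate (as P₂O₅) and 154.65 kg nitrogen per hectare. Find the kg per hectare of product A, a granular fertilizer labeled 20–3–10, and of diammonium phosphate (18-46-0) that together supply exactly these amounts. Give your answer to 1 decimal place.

575.3 kg product A, 219.9 kg diammonium phosphate

Let a = kg of product A, b = kg of diammonium phosphate (per hectare).
P₂O₅: 0.03·a + 0.46·b = 118.41
N: 0.2·a + 0.18·b = 154.65
From row1: a = (118.41 − 0.46·b) / 0.03.
Into row2: 0.2·(118.41 − 0.46·b)/0.03 + 0.18·b = 154.65 → b = 219.89, a = 575.349.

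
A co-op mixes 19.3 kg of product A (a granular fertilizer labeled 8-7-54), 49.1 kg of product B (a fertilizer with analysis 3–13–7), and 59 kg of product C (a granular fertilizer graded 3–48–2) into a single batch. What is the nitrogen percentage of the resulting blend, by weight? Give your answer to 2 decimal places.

3.76% N

Total mass = 19.3 + 49.1 + 59 = 127.4 kg.
N mass = 8%×19.3 + 3%×49.1 + 3%×59 = 4.787 kg.
% N = 4.787 / 127.4 = 3.75746%.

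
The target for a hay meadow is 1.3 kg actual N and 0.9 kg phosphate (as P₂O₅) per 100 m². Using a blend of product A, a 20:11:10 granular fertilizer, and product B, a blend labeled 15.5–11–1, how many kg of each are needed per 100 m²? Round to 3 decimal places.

0.707 kg product A, 7.475 kg product B

Per-100 m² balance (a = product A, b = product B):
N: 0.2·a + 0.155·b = 1.3
P₂O₅: 0.11·a + 0.11·b = 0.9
Eliminate a: (row1) − 0.2/0.11·(row2) → -0.045·b = -0.336364, so b = 7.47475.
Back-substitute: a = (1.3 − 0.155·7.47475) / 0.2 = 0.707071.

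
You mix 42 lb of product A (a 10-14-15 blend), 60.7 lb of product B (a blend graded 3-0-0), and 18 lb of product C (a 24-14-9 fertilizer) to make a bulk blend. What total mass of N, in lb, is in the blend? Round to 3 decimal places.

N mass = 10%×42 + 3%×60.7 + 24%×18 = 10.341 lb.

10.341 lb N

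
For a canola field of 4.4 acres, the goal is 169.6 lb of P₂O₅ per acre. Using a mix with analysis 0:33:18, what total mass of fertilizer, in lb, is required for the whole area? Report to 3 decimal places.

2261.333 lb

Product per acre = 169.6 / 33% = 513.939 lb.
Total product = 513.939 × 4.4 = 2261.3333 lb.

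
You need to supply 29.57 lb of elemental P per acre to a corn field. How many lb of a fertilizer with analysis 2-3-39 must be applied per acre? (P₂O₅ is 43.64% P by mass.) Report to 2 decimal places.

As P₂O₅: 29.57 / 0.4364 = 67.7589 lb per acre.
Product per acre = 67.7589 / 3% = 2258.631 lb.

2258.63 lb of product per acre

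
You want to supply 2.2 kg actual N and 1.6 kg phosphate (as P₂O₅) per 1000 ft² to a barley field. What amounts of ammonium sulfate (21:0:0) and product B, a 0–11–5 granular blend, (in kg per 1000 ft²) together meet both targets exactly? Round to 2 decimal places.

10.48 kg ammonium sulfate, 14.55 kg product B

Per-1000 ft² balance (a = ammonium sulfate, b = product B):
N: 0.21·a + 0·b = 2.2
P₂O₅: 0·a + 0.11·b = 1.6
Solving simultaneously: a = 10.4762, b = 14.5455.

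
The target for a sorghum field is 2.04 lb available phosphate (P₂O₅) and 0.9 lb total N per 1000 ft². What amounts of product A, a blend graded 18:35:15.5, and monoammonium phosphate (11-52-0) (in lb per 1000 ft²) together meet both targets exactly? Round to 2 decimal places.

With a, b = lb per 1000 ft² of product A and monoammonium phosphate:
P₂O₅: 0.35·a + 0.52·b = 2.04
N: 0.18·a + 0.11·b = 0.9
Eliminate a: (row1) − 0.35/0.18·(row2) → 0.306111·b = 0.29, so b = 0.947368.
Back-substitute: a = (2.04 − 0.52·0.947368) / 0.35 = 4.42105.

4.42 lb product A, 0.95 lb monoammonium phosphate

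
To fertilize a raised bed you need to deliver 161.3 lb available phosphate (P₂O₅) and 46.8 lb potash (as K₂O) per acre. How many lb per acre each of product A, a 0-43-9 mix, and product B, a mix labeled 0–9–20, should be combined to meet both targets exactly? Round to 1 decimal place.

With a, b = lb per acre of product A and product B:
P₂O₅: 0.43·a + 0.09·b = 161.3
K₂O: 0.09·a + 0.2·b = 46.8
Eliminate b: (row1) − 0.09/0.2·(row2) → 0.3895·a = 140.24, so a = 360.051.
Then b = (46.8 − 0.09·360.051) / 0.2 = 71.9769.

360.1 lb product A, 72.0 lb product B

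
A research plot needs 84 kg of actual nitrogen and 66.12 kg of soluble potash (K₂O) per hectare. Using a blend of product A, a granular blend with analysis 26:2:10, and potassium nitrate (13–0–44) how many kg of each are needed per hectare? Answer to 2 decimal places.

279.73 kg product A, 86.70 kg potassium nitrate

Let a = kg of product A, b = kg of potassium nitrate (per hectare).
N: 0.26·a + 0.13·b = 84
K₂O: 0.1·a + 0.44·b = 66.12
Solving simultaneously: a = 279.728, b = 86.6982.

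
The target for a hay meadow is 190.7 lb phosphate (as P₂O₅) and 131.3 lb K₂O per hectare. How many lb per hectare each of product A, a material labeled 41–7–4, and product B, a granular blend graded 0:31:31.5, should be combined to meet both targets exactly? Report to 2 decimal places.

2006.99 lb product A, 161.97 lb product B

Per-hectare balance (a = product A, b = product B):
P₂O₅: 0.07·a + 0.31·b = 190.7
K₂O: 0.04·a + 0.315·b = 131.3
Eliminate b: (row1) − 0.31/0.315·(row2) → 0.0306349·a = 61.4841, so a = 2006.9948.
Then b = (131.3 − 0.04·2006.9948) / 0.315 = 161.969.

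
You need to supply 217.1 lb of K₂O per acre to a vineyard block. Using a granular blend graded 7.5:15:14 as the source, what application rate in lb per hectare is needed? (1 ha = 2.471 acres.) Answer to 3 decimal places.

Product per acre = 217.1 / 14% = 1550.71 lb.
Convert to per hectare: 1550.71 × 2.471 = 3831.815 lb.

3831.815 lb of product per hectare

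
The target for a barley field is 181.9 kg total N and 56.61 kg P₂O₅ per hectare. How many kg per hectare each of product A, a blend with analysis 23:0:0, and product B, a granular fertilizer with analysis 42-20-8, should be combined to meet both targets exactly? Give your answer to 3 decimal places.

273.996 kg product A, 283.050 kg product B

Per-hectare balance (a = product A, b = product B):
N: 0.23·a + 0.42·b = 181.9
P₂O₅: 0·a + 0.2·b = 56.61
Solving simultaneously: a = 273.9957, b = 283.05.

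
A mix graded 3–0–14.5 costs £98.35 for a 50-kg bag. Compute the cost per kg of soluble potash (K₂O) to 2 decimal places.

£13.57 per kg K₂O

K₂O in bag = 50 × 14.5% = 7.25 kg.
Cost per kg K₂O = £98.35 / 7.25 = £13.5655.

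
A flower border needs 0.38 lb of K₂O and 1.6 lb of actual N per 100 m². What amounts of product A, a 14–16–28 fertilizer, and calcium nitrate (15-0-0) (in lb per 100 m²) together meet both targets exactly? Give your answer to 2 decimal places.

Per-100 m² balance (a = product A, b = calcium nitrate):
K₂O: 0.28·a + 0·b = 0.38
N: 0.14·a + 0.15·b = 1.6
From row1: a = (0.38 − 0·b) / 0.28.
Into row2: 0.14·(0.38 − 0·b)/0.28 + 0.15·b = 1.6 → b = 9.4, a = 1.35714.

1.36 lb product A, 9.40 lb calcium nitrate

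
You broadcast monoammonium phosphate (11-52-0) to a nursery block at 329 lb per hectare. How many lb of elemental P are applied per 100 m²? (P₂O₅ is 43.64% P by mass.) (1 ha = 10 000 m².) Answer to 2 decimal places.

P₂O₅ per hectare = 329 × 52% = 171.08 lb.
Elemental P = 171.08 × 0.4364 = 74.6593 lb per hectare.
Convert to per 100 m²: 74.6593 × 0.01 = 0.746593 lb.

0.75 lb P per hundred sq m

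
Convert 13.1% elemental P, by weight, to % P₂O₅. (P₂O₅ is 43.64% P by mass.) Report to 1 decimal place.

%P₂O₅ = 13.1 / 0.4364 = 30.0183%.

30.0% P₂O₅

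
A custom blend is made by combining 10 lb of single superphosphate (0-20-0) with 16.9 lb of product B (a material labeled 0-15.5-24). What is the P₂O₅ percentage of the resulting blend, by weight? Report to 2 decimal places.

Total mass = 10 + 16.9 = 26.9 lb.
P₂O₅ mass = 20%×10 + 15.5%×16.9 = 4.6195 lb.
% P₂O₅ = 4.6195 / 26.9 = 17.1729%.

17.17% P₂O₅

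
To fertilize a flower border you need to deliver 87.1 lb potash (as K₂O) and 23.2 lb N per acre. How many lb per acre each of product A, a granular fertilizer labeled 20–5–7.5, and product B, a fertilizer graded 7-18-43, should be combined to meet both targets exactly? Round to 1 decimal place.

48.0 lb product A, 194.2 lb product B

With a, b = lb per acre of product A and product B:
K₂O: 0.075·a + 0.43·b = 87.1
N: 0.2·a + 0.07·b = 23.2
From row1: a = (87.1 − 0.43·b) / 0.075.
Into row2: 0.2·(87.1 − 0.43·b)/0.075 + 0.07·b = 23.2 → b = 194.18, a = 48.0372.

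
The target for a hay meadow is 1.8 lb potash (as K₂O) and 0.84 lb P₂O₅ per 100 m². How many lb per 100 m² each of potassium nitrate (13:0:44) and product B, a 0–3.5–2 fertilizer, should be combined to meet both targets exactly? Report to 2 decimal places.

Per-100 m² balance (a = potassium nitrate, b = product B):
K₂O: 0.44·a + 0.02·b = 1.8
P₂O₅: 0·a + 0.035·b = 0.84
Solving simultaneously: a = 3, b = 24.

3.00 lb potassium nitrate, 24.00 lb product B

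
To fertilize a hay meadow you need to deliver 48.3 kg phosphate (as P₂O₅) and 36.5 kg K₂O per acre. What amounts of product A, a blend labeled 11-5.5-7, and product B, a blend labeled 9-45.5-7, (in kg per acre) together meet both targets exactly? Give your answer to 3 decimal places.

Per-acre balance (a = product A, b = product B):
P₂O₅: 0.055·a + 0.455·b = 48.3
K₂O: 0.07·a + 0.07·b = 36.5
Solving simultaneously: a = 472.375, b = 49.0536.

472.375 kg product A, 49.054 kg product B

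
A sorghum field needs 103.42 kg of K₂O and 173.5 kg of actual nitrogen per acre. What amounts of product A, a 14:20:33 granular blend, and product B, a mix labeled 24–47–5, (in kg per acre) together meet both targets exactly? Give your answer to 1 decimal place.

223.6 kg product A, 592.5 kg product B

Per-acre balance (a = product A, b = product B):
K₂O: 0.33·a + 0.05·b = 103.42
N: 0.14·a + 0.24·b = 173.5
Eliminate b: (row1) − 0.05/0.24·(row2) → 0.300833·a = 67.2742, so a = 223.626.
Then b = (173.5 − 0.14·223.626) / 0.24 = 592.468.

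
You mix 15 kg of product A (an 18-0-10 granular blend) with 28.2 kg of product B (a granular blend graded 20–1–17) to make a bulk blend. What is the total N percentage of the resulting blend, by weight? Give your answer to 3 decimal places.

19.306% N

Total mass = 15 + 28.2 = 43.2 kg.
N mass = 18%×15 + 20%×28.2 = 8.34 kg.
% N = 8.34 / 43.2 = 19.3056%.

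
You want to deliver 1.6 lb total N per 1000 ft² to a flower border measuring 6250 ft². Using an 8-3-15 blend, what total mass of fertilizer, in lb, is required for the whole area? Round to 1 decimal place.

125.0 lb

Product per 1000 ft² = 1.6 / 8% = 20 lb.
Total product = 20 × 6250 / 1000 = 125 lb.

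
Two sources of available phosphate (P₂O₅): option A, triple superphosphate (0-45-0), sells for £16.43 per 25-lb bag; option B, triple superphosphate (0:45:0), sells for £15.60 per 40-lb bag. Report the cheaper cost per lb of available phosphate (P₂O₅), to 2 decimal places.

option A: P₂O₅ per bag = 25 × 45% = 11.25 lb; cost = 16.43 / 11.25 = £1.4604/lb P₂O₅.
option B: P₂O₅ per bag = 40 × 45% = 18 lb; cost = 15.60 / 18 = £0.8667/lb P₂O₅.
option B is cheaper.

£0.87 per lb P₂O₅ (option B)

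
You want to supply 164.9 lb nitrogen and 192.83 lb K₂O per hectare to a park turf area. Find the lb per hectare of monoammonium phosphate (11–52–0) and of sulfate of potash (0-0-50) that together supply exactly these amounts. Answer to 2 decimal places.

1499.09 lb monoammonium phosphate, 385.66 lb sulfate of potash

With a, b = lb per hectare of monoammonium phosphate and sulfate of potash:
N: 0.11·a + 0·b = 164.9
K₂O: 0·a + 0.5·b = 192.83
Solving simultaneously: a = 1499.091, b = 385.66.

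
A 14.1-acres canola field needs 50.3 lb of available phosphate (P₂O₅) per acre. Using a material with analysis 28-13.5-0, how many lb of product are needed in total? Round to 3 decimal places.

Product per acre = 50.3 / 13.5% = 372.593 lb.
Total product = 372.593 × 14.1 = 5253.5556 lb.

5253.556 lb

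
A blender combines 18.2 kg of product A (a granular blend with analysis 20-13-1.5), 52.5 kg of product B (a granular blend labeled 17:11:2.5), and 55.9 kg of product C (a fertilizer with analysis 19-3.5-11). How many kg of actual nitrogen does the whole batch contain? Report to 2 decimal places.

23.19 kg N

N mass = 20%×18.2 + 17%×52.5 + 19%×55.9 = 23.186 kg.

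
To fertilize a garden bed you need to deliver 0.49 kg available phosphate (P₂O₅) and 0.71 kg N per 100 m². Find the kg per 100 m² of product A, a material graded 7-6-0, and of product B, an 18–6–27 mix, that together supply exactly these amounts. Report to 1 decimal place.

6.9 kg product A, 1.3 kg product B

With a, b = kg per 100 m² of product A and product B:
P₂O₅: 0.06·a + 0.06·b = 0.49
N: 0.07·a + 0.18·b = 0.71
Solving simultaneously: a = 6.90909, b = 1.25758.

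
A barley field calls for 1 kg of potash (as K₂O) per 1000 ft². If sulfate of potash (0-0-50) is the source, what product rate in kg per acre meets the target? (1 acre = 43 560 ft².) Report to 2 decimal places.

Product per 1000 ft² = 1 / 50% = 2 kg.
Convert to per acre: 2 × 43.56 = 87.12 kg.

87.12 kg of product per acre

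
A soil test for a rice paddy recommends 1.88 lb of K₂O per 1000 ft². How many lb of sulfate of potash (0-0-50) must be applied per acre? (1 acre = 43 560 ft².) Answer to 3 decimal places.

163.786 lb of product per acre

Product per 1000 ft² = 1.88 / 50% = 3.76 lb.
Convert to per acre: 3.76 × 43.56 = 163.7856 lb.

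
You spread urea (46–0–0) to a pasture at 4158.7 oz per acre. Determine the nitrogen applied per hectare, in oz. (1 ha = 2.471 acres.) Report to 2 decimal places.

nitrogen per acre = 4158.7 × 46% = 1913 oz.
Convert to per hectare: 1913 × 2.471 = 4727.028 oz.

4727.03 oz N per hectare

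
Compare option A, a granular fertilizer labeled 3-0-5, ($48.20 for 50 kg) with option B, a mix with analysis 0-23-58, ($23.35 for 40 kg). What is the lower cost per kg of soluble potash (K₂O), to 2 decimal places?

option A: K₂O per bag = 50 × 5% = 2.5 kg; cost = 48.20 / 2.5 = $19.2800/kg K₂O.
option B: K₂O per bag = 40 × 58% = 23.2 kg; cost = 23.35 / 23.2 = $1.0065/kg K₂O.
option B is cheaper.

$1.01 per kg K₂O (option B)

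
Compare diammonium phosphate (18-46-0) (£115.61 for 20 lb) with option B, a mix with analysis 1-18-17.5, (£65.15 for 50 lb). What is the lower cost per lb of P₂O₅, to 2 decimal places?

diammonium phosphate: P₂O₅ per bag = 20 × 46% = 9.2 lb; cost = 115.61 / 9.2 = £12.5663/lb P₂O₅.
option B: P₂O₅ per bag = 50 × 18% = 9 lb; cost = 65.15 / 9 = £7.2389/lb P₂O₅.
option B is cheaper.

£7.24 per lb P₂O₅ (option B)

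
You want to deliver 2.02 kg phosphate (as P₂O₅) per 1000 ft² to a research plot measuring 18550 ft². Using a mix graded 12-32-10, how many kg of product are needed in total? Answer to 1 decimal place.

Product per 1000 ft² = 2.02 / 32% = 6.3125 kg.
Total product = 6.3125 × 18550 / 1000 = 117.097 kg.

117.1 kg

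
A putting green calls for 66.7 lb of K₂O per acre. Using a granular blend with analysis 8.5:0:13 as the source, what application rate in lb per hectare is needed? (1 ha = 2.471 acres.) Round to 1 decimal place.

1267.8 lb of product per hectare

Product per acre = 66.7 / 13% = 513.077 lb.
Convert to per hectare: 513.077 × 2.471 = 1267.81 lb.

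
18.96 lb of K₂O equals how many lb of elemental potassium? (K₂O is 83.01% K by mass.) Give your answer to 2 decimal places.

K = 18.96 × 0.8301 = 15.7387 lb.

15.74 lb K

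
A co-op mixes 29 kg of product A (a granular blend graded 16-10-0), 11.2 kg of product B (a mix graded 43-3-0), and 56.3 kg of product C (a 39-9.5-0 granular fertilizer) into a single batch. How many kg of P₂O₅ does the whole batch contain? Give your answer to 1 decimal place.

P₂O₅ mass = 10%×29 + 3%×11.2 + 9.5%×56.3 = 8.5845 kg.

8.6 kg P₂O₅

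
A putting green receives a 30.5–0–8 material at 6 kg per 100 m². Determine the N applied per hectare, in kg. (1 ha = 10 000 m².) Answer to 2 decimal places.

183.00 kg N per hectare

nitrogen per 100 m² = 6 × 30.5% = 1.83 kg.
Convert to per hectare: 1.83 × 100 = 183 kg.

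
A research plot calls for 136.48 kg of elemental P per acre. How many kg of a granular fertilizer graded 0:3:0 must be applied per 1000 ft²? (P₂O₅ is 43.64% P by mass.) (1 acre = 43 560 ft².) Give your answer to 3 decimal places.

239.318 kg of product per thousand sq ft

As P₂O₅: 136.48 / 0.4364 = 312.741 kg per acre.
Product per acre = 312.741 / 3% = 10424.7 kg.
Convert to per 1000 ft²: 10424.7 × 0.0229568 = 239.3179 kg.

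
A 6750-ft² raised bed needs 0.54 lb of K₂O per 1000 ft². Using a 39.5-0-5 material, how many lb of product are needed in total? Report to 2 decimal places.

Product per 1000 ft² = 0.54 / 5% = 10.8 lb.
Total product = 10.8 × 6750 / 1000 = 72.9 lb.

72.90 lb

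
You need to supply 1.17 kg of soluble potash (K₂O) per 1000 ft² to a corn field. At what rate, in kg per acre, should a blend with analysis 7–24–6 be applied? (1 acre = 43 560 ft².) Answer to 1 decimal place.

Product per 1000 ft² = 1.17 / 6% = 19.5 kg.
Convert to per acre: 19.5 × 43.56 = 849.42 kg.

849.4 kg of product per acre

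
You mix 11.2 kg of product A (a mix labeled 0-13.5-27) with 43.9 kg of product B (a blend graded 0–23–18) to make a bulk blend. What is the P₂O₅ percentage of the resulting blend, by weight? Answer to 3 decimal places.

21.069% P₂O₅

Total mass = 11.2 + 43.9 = 55.1 kg.
P₂O₅ mass = 13.5%×11.2 + 23%×43.9 = 11.609 kg.
% P₂O₅ = 11.609 / 55.1 = 21.06897%.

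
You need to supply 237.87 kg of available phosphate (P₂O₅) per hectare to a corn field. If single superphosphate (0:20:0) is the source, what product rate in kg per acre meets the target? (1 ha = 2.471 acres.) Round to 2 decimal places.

481.32 kg of product per acre

Product per hectare = 237.87 / 20% = 1189.35 kg.
Convert to per acre: 1189.35 × 0.404694 = 481.323 kg.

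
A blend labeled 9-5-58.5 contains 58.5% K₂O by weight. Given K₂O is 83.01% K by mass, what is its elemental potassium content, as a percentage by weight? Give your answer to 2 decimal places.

%K = 58.5 × 0.8301 = 48.5608%.

48.56% K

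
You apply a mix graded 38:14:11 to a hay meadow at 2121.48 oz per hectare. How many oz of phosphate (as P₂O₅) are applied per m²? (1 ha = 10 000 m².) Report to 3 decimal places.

0.030 oz P₂O₅ per sq m

P₂O₅ per hectare = 2121.48 × 14% = 297.007 oz.
Convert to per m²: 297.007 × 0.0001 = 0.0297007 oz.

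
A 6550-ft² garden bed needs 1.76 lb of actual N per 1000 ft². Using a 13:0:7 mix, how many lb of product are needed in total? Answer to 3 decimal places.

88.677 lb

Product per 1000 ft² = 1.76 / 13% = 13.5385 lb.
Total product = 13.5385 × 6550 / 1000 = 88.6769 lb.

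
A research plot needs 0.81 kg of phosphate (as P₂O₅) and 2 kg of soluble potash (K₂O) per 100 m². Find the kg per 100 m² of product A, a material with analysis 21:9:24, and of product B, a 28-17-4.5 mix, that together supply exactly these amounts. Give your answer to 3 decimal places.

Per-100 m² balance (a = product A, b = product B):
P₂O₅: 0.09·a + 0.17·b = 0.81
K₂O: 0.24·a + 0.045·b = 2
Eliminate b: (row1) − 0.17/0.045·(row2) → -0.816667·a = -6.74556, so a = 8.25986.
Then b = (2 − 0.24·8.25986) / 0.045 = 0.391837.

8.260 kg product A, 0.392 kg product B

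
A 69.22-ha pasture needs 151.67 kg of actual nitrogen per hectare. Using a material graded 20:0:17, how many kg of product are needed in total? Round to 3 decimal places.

Product per hectare = 151.67 / 20% = 758.35 kg.
Total product = 758.35 × 69.22 = 52492.987 kg.

52492.987 kg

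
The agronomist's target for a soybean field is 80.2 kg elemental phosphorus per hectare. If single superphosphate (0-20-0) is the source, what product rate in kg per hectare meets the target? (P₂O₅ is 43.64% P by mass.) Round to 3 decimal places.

918.882 kg of product per hectare

As P₂O₅: 80.2 / 0.4364 = 183.776 kg per hectare.
Product per hectare = 183.776 / 20% = 918.8818 kg.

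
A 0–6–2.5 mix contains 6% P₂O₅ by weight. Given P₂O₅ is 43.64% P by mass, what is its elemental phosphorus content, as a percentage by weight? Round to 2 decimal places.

%P = 6 × 0.4364 = 2.6184%.

2.62% P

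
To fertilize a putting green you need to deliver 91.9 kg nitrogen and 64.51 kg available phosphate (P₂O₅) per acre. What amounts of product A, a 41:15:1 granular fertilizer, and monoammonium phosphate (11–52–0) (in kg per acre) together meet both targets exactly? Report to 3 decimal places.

With a, b = kg per acre of product A and monoammonium phosphate:
N: 0.41·a + 0.11·b = 91.9
P₂O₅: 0.15·a + 0.52·b = 64.51
From row1: a = (91.9 − 0.11·b) / 0.41.
Into row2: 0.15·(91.9 − 0.11·b)/0.41 + 0.52·b = 64.51 → b = 64.3828, a = 206.8729.

206.873 kg product A, 64.383 kg monoammonium phosphate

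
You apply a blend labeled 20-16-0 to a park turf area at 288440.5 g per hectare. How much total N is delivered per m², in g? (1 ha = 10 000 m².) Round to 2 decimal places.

nitrogen per hectare = 288440.5 × 20% = 57688.1 g.
Convert to per m²: 57688.1 × 0.0001 = 5.76881 g.

5.77 g N per sq m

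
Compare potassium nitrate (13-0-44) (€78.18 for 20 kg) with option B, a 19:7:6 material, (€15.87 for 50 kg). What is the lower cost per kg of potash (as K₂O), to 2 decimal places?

€5.29 per kg K₂O (option B)

potassium nitrate: K₂O per bag = 20 × 44% = 8.8 kg; cost = 78.18 / 8.8 = €8.8841/kg K₂O.
option B: K₂O per bag = 50 × 6% = 3 kg; cost = 15.87 / 3 = €5.2900/kg K₂O.
option B is cheaper.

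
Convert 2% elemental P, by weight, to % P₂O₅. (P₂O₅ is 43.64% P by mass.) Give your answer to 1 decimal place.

%P₂O₅ = 2 / 0.4364 = 4.58295%.

4.6% P₂O₅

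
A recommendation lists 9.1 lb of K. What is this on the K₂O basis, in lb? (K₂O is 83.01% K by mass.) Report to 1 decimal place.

K₂O = 9.1 / 0.8301 = 10.9625 lb.

11.0 lb K₂O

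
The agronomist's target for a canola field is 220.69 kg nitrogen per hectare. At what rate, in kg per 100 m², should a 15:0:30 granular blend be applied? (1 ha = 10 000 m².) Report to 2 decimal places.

14.71 kg of product per hundred sq m

Product per hectare = 220.69 / 15% = 1471.27 kg.
Convert to per 100 m²: 1471.27 × 0.01 = 14.7127 kg.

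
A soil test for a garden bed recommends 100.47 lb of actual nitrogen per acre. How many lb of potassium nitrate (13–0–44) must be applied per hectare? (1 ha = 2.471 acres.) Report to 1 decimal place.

1909.7 lb of product per hectare

Product per acre = 100.47 / 13% = 772.846 lb.
Convert to per hectare: 772.846 × 2.471 = 1909.703 lb.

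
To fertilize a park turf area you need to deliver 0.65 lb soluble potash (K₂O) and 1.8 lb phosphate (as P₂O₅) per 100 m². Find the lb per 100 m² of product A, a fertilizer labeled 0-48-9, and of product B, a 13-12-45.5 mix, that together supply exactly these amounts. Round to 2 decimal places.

Per-100 m² balance (a = product A, b = product B):
K₂O: 0.09·a + 0.455·b = 0.65
P₂O₅: 0.48·a + 0.12·b = 1.8
Eliminate b: (row1) − 0.455/0.12·(row2) → -1.73·a = -6.175, so a = 3.56936.
Then b = (1.8 − 0.48·3.56936) / 0.12 = 0.722543.

3.57 lb product A, 0.72 lb product B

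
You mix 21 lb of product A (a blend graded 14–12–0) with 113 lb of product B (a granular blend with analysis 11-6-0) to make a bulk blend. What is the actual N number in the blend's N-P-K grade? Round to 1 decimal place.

11.5% N

Total mass = 21 + 113 = 134 lb.
N mass = 14%×21 + 11%×113 = 15.37 lb.
% N = 15.37 / 134 = 11.4701%.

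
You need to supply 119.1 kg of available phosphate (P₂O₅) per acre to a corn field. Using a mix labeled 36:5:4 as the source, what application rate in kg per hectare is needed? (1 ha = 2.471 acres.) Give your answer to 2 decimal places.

Product per acre = 119.1 / 5% = 2382 kg.
Convert to per hectare: 2382 × 2.471 = 5885.922 kg.

5885.92 kg of product per hectare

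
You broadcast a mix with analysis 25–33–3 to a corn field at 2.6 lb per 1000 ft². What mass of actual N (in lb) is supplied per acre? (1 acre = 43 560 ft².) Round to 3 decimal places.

nitrogen per 1000 ft² = 2.6 × 25% = 0.65 lb.
Convert to per acre: 0.65 × 43.56 = 28.314 lb.

28.314 lb N per acre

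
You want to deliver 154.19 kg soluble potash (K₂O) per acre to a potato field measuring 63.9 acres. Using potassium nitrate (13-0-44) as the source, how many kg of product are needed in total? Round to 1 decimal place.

22392.6 kg

Product per acre = 154.19 / 44% = 350.432 kg.
Total product = 350.432 × 63.9 = 22392.59 kg.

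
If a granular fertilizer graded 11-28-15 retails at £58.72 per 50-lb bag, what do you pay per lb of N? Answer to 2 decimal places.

N in bag = 50 × 11% = 5.5 lb.
Cost per lb N = £58.72 / 5.5 = £10.6764.

£10.68 per lb N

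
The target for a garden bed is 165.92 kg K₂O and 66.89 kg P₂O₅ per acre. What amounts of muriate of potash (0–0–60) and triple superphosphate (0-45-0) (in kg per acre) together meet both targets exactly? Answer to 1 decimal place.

276.5 kg muriate of potash, 148.6 kg triple superphosphate

Let a = kg of muriate of potash, b = kg of triple superphosphate (per acre).
K₂O: 0.6·a + 0·b = 165.92
P₂O₅: 0·a + 0.45·b = 66.89
Solving simultaneously: a = 276.533, b = 148.644.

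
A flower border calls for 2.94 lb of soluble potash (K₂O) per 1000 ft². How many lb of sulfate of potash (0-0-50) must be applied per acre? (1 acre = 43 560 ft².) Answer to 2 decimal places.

256.13 lb of product per acre

Product per 1000 ft² = 2.94 / 50% = 5.88 lb.
Convert to per acre: 5.88 × 43.56 = 256.133 lb.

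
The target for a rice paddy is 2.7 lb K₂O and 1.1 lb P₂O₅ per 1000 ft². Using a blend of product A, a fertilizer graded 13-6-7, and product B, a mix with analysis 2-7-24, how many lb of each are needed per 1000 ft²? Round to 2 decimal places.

7.89 lb product A, 8.95 lb product B

With a, b = lb per 1000 ft² of product A and product B:
K₂O: 0.07·a + 0.24·b = 2.7
P₂O₅: 0.06·a + 0.07·b = 1.1
Eliminate a: (row1) − 0.07/0.06·(row2) → 0.158333·b = 1.41667, so b = 8.94737.
Back-substitute: a = (2.7 − 0.24·8.94737) / 0.07 = 7.89474.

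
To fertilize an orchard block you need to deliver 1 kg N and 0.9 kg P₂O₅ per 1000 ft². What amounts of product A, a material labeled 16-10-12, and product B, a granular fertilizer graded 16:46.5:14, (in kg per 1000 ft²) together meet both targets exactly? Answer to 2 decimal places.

5.50 kg product A, 0.75 kg product B

Let a = kg of product A, b = kg of product B (per 1000 ft²).
N: 0.16·a + 0.16·b = 1
P₂O₅: 0.1·a + 0.465·b = 0.9
Solving simultaneously: a = 5.49658, b = 0.753425.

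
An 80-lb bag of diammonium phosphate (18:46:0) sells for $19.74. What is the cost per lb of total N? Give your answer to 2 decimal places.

N in bag = 80 × 18% = 14.4 lb.
Cost per lb N = $19.74 / 14.4 = $1.3708.

$1.37 per lb N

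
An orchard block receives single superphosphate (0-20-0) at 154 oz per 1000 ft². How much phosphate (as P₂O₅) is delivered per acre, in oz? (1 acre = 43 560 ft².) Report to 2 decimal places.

P₂O₅ per 1000 ft² = 154 × 20% = 30.8 oz.
Convert to per acre: 30.8 × 43.56 = 1341.648 oz.

1341.65 oz P₂O₅ per acre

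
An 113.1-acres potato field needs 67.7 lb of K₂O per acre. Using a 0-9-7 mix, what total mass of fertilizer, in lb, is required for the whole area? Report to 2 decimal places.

Product per acre = 67.7 / 7% = 967.143 lb.
Total product = 967.143 × 113.1 = 109383.857 lb.

109383.86 lb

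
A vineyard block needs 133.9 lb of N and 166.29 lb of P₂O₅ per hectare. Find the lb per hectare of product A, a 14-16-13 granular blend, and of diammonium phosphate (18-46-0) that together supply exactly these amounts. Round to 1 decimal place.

889.4 lb product A, 52.2 lb diammonium phosphate

Per-hectare balance (a = product A, b = diammonium phosphate):
N: 0.14·a + 0.18·b = 133.9
P₂O₅: 0.16·a + 0.46·b = 166.29
Eliminate a: (row1) − 0.14/0.16·(row2) → -0.2225·b = -11.6038, so b = 52.1517.
Back-substitute: a = (133.9 − 0.18·52.1517) / 0.14 = 889.376.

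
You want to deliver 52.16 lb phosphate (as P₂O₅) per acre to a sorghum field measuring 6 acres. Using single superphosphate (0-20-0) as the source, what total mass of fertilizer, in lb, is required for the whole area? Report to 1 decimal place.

1564.8 lb

Product per acre = 52.16 / 20% = 260.8 lb.
Total product = 260.8 × 6 = 1564.8 lb.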